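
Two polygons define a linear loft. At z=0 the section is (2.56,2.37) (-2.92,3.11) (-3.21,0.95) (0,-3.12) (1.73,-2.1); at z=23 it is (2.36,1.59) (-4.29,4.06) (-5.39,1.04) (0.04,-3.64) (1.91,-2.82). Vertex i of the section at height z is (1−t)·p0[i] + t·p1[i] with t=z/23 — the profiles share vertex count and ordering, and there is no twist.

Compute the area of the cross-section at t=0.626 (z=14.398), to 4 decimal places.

Area at t=0.626: 30.4874

Cross-section at t=0.626: each vertex is (1-t)·p0[i] + t·p1[i].
  v1: (1-0.626)·(2.56,2.37) + 0.626·(2.36,1.59) = (2.4348,1.8817)
  v2: (1-0.626)·(-2.92,3.11) + 0.626·(-4.29,4.06) = (-3.7776,3.7047)
  v3: (1-0.626)·(-3.21,0.95) + 0.626·(-5.39,1.04) = (-4.5747,1.0063)
  v4: (1-0.626)·(0,-3.12) + 0.626·(0.04,-3.64) = (0.0250,-3.4455)
  v5: (1-0.626)·(1.73,-2.1) + 0.626·(1.91,-2.82) = (1.8427,-2.5507)
Shoelace sum Σ(x_i·y_{i+1} − x_{i+1}·y_i):
  i=1: 2.4348·3.7047 − -3.7776·1.8817 = +16.1286 (running +16.1286)
  i=2: -3.7776·1.0063 − -4.5747·3.7047 = +13.1462 (running +29.2749)
  i=3: -4.5747·-3.4455 − 0.0250·1.0063 = +15.7370 (running +45.0118)
  i=4: 0.0250·-2.5507 − 1.8427·-3.4455 = +6.2851 (running +51.2969)
  i=5: 1.8427·1.8817 − 2.4348·-2.5507 = +9.6779 (running +60.9748)
Area = |Σ|/2 = |60.9748|/2 = 30.4874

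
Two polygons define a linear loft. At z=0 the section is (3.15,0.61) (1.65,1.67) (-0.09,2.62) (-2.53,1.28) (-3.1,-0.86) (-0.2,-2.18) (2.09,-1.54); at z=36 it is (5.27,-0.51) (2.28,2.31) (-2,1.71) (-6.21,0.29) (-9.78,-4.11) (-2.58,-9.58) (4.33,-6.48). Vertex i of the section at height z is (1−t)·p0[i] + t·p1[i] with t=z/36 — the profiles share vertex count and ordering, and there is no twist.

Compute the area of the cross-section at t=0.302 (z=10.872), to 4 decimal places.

Area at t=0.302: 39.9371

Cross-section at t=0.302: each vertex is (1-t)·p0[i] + t·p1[i].
  v1: (1-0.302)·(3.15,0.61) + 0.302·(5.27,-0.51) = (3.7902,0.2718)
  v2: (1-0.302)·(1.65,1.67) + 0.302·(2.28,2.31) = (1.8403,1.8633)
  v3: (1-0.302)·(-0.09,2.62) + 0.302·(-2,1.71) = (-0.6668,2.3452)
  v4: (1-0.302)·(-2.53,1.28) + 0.302·(-6.21,0.29) = (-3.6414,0.9810)
  v5: (1-0.302)·(-3.1,-0.86) + 0.302·(-9.78,-4.11) = (-5.1174,-1.8415)
  v6: (1-0.302)·(-0.2,-2.18) + 0.302·(-2.58,-9.58) = (-0.9188,-4.4148)
  v7: (1-0.302)·(2.09,-1.54) + 0.302·(4.33,-6.48) = (2.7665,-3.0319)
Shoelace sum Σ(x_i·y_{i+1} − x_{i+1}·y_i):
  i=1: 3.7902·1.8633 − 1.8403·0.2718 = +6.5622 (running +6.5622)
  i=2: 1.8403·2.3452 − -0.6668·1.8633 = +5.5582 (running +12.1204)
  i=3: -0.6668·0.9810 − -3.6414·2.3452 = +7.8855 (running +20.0059)
  i=4: -3.6414·-1.8415 − -5.1174·0.9810 = +11.7258 (running +31.7317)
  i=5: -5.1174·-4.4148 − -0.9188·-1.8415 = +20.9002 (running +52.6319)
  i=6: -0.9188·-3.0319 − 2.7665·-4.4148 = +14.9990 (running +67.6309)
  i=7: 2.7665·0.2718 − 3.7902·-3.0319 = +12.2434 (running +79.8743)
Area = |Σ|/2 = |79.8743|/2 = 39.9371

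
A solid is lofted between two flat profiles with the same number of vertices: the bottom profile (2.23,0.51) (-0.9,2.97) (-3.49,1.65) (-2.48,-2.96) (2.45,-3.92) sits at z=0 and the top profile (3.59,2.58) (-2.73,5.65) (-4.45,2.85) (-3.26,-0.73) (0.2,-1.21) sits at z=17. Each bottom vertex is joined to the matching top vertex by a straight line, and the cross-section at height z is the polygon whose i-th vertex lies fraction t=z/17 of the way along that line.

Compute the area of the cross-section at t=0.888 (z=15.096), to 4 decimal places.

Cross-section at t=0.888: each vertex is (1-t)·p0[i] + t·p1[i].
  v1: (1-0.888)·(2.23,0.51) + 0.888·(3.59,2.58) = (3.4377,2.3482)
  v2: (1-0.888)·(-0.9,2.97) + 0.888·(-2.73,5.65) = (-2.5250,5.3498)
  v3: (1-0.888)·(-3.49,1.65) + 0.888·(-4.45,2.85) = (-4.3425,2.7156)
  v4: (1-0.888)·(-2.48,-2.96) + 0.888·(-3.26,-0.73) = (-3.1726,-0.9798)
  v5: (1-0.888)·(2.45,-3.92) + 0.888·(0.2,-1.21) = (0.4520,-1.5135)
Shoelace sum Σ(x_i·y_{i+1} − x_{i+1}·y_i):
  i=1: 3.4377·5.3498 − -2.5250·2.3482 = +24.3202 (running +24.3202)
  i=2: -2.5250·2.7156 − -4.3425·5.3498 = +16.3746 (running +40.6948)
  i=3: -4.3425·-0.9798 − -3.1726·2.7156 = +12.8702 (running +53.5650)
  i=4: -3.1726·-1.5135 − 0.4520·-0.9798 = +5.2447 (running +58.8097)
  i=5: 0.4520·2.3482 − 3.4377·-1.5135 = +6.2644 (running +65.0741)
Area = |Σ|/2 = |65.0741|/2 = 32.5370

Area at t=0.888: 32.5370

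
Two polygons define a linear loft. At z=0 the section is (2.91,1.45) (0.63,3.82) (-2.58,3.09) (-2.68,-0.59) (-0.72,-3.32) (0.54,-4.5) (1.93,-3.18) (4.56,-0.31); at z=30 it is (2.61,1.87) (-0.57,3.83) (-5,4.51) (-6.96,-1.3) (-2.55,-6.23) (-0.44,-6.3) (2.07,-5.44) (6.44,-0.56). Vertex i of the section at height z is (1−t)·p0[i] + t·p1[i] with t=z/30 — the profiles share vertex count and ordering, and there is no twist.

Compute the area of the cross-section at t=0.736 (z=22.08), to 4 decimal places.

Cross-section at t=0.736: each vertex is (1-t)·p0[i] + t·p1[i].
  v1: (1-0.736)·(2.91,1.45) + 0.736·(2.61,1.87) = (2.6892,1.7591)
  v2: (1-0.736)·(0.63,3.82) + 0.736·(-0.57,3.83) = (-0.2532,3.8274)
  v3: (1-0.736)·(-2.58,3.09) + 0.736·(-5,4.51) = (-4.3611,4.1351)
  v4: (1-0.736)·(-2.68,-0.59) + 0.736·(-6.96,-1.3) = (-5.8301,-1.1126)
  v5: (1-0.736)·(-0.72,-3.32) + 0.736·(-2.55,-6.23) = (-2.0669,-5.4618)
  v6: (1-0.736)·(0.54,-4.5) + 0.736·(-0.44,-6.3) = (-0.1813,-5.8248)
  v7: (1-0.736)·(1.93,-3.18) + 0.736·(2.07,-5.44) = (2.0330,-4.8434)
  v8: (1-0.736)·(4.56,-0.31) + 0.736·(6.44,-0.56) = (5.9437,-0.4940)
Shoelace sum Σ(x_i·y_{i+1} − x_{i+1}·y_i):
  i=1: 2.6892·3.8274 − -0.2532·1.7591 = +10.7379 (running +10.7379)
  i=2: -0.2532·4.1351 − -4.3611·3.8274 = +15.6446 (running +26.3825)
  i=3: -4.3611·-1.1126 − -5.8301·4.1351 = +28.9601 (running +55.3426)
  i=4: -5.8301·-5.4618 − -2.0669·-1.1126 = +29.5430 (running +84.8856)
  i=5: -2.0669·-5.8248 − -0.1813·-5.4618 = +11.0491 (running +95.9346)
  i=6: -0.1813·-4.8434 − 2.0330·-5.8248 = +12.7201 (running +108.6547)
  i=7: 2.0330·-0.4940 − 5.9437·-4.8434 = +27.7831 (running +136.4377)
  i=8: 5.9437·1.7591 − 2.6892·-0.4940 = +11.7841 (running +148.2218)
Area = |Σ|/2 = |148.2218|/2 = 74.1109

Area at t=0.736: 74.1109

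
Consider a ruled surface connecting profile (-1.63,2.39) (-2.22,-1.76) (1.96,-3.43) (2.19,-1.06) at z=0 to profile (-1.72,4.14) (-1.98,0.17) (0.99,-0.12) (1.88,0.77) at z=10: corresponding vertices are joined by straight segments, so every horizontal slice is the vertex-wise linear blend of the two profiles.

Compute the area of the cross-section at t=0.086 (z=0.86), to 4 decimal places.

Cross-section at t=0.086: each vertex is (1-t)·p0[i] + t·p1[i].
  v1: (1-0.086)·(-1.63,2.39) + 0.086·(-1.72,4.14) = (-1.6377,2.5405)
  v2: (1-0.086)·(-2.22,-1.76) + 0.086·(-1.98,0.17) = (-2.1994,-1.5940)
  v3: (1-0.086)·(1.96,-3.43) + 0.086·(0.99,-0.12) = (1.8766,-3.1453)
  v4: (1-0.086)·(2.19,-1.06) + 0.086·(1.88,0.77) = (2.1633,-0.9026)
Shoelace sum Σ(x_i·y_{i+1} − x_{i+1}·y_i):
  i=1: -1.6377·-1.5940 − -2.1994·2.5405 = +8.1981 (running +8.1981)
  i=2: -2.1994·-3.1453 − 1.8766·-1.5940 = +9.9090 (running +18.1071)
  i=3: 1.8766·-0.9026 − 2.1633·-3.1453 = +5.1106 (running +23.2177)
  i=4: 2.1633·2.5405 − -1.6377·-0.9026 = +4.0177 (running +27.2354)
Area = |Σ|/2 = |27.2354|/2 = 13.6177

Area at t=0.086: 13.6177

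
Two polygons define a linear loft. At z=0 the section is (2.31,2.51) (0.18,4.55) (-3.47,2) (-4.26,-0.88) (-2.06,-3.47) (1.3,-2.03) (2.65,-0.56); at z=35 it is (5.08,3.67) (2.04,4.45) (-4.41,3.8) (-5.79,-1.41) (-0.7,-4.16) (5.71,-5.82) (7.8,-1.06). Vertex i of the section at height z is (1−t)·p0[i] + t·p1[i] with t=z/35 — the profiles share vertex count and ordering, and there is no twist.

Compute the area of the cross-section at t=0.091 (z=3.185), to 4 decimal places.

Area at t=0.091: 40.4394

Cross-section at t=0.091: each vertex is (1-t)·p0[i] + t·p1[i].
  v1: (1-0.091)·(2.31,2.51) + 0.091·(5.08,3.67) = (2.5621,2.6156)
  v2: (1-0.091)·(0.18,4.55) + 0.091·(2.04,4.45) = (0.3493,4.5409)
  v3: (1-0.091)·(-3.47,2) + 0.091·(-4.41,3.8) = (-3.5555,2.1638)
  v4: (1-0.091)·(-4.26,-0.88) + 0.091·(-5.79,-1.41) = (-4.3992,-0.9282)
  v5: (1-0.091)·(-2.06,-3.47) + 0.091·(-0.7,-4.16) = (-1.9362,-3.5328)
  v6: (1-0.091)·(1.3,-2.03) + 0.091·(5.71,-5.82) = (1.7013,-2.3749)
  v7: (1-0.091)·(2.65,-0.56) + 0.091·(7.8,-1.06) = (3.1187,-0.6055)
Shoelace sum Σ(x_i·y_{i+1} − x_{i+1}·y_i):
  i=1: 2.5621·4.5409 − 0.3493·2.6156 = +10.7206 (running +10.7206)
  i=2: 0.3493·2.1638 − -3.5555·4.5409 = +16.9011 (running +27.6217)
  i=3: -3.5555·-0.9282 − -4.3992·2.1638 = +12.8194 (running +40.4411)
  i=4: -4.3992·-3.5328 − -1.9362·-0.9282 = +13.7443 (running +54.1854)
  i=5: -1.9362·-2.3749 − 1.7013·-3.5328 = +10.6087 (running +64.7941)
  i=6: 1.7013·-0.6055 − 3.1187·-2.3749 = +6.3763 (running +71.1704)
  i=7: 3.1187·2.6156 − 2.5621·-0.6055 = +9.7083 (running +80.8788)
Area = |Σ|/2 = |80.8788|/2 = 40.4394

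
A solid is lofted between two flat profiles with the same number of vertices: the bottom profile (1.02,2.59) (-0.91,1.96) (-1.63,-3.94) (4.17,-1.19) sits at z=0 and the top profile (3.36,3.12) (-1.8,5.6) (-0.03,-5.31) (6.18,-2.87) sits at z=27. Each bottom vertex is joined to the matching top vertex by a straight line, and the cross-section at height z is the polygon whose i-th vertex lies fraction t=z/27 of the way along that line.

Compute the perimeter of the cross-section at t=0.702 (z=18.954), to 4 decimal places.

Cross-section at t=0.702: each vertex is (1-t)·p0[i] + t·p1[i].
  v1: (1-0.702)·(1.02,2.59) + 0.702·(3.36,3.12) = (2.6627,2.9621)
  v2: (1-0.702)·(-0.91,1.96) + 0.702·(-1.8,5.6) = (-1.5348,4.5153)
  v3: (1-0.702)·(-1.63,-3.94) + 0.702·(-0.03,-5.31) = (-0.5068,-4.9017)
  v4: (1-0.702)·(4.17,-1.19) + 0.702·(6.18,-2.87) = (5.5810,-2.3694)
Perimeter = Σ |v_{i+1} − v_i|:
  edge 1→2: √(-4.1975² + 1.5532²) = 4.4756 (running 4.4756)
  edge 2→3: √(1.0280² + -9.4170²) = 9.4730 (running 13.9486)
  edge 3→4: √(6.0878² + 2.5324²) = 6.5935 (running 20.5421)
  edge 4→1: √(-2.9183² + 5.3314²) = 6.0779 (running 26.6200)
Perimeter = 26.6200

Perimeter at t=0.702: 26.6200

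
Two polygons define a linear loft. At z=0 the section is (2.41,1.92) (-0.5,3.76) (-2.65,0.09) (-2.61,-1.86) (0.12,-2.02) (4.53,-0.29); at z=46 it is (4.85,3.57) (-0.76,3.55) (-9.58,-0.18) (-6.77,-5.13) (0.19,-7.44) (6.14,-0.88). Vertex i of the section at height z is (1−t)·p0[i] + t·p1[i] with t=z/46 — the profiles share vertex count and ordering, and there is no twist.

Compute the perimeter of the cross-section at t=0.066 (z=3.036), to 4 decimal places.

Perimeter at t=0.066: 21.3020

Cross-section at t=0.066: each vertex is (1-t)·p0[i] + t·p1[i].
  v1: (1-0.066)·(2.41,1.92) + 0.066·(4.85,3.57) = (2.5710,2.0289)
  v2: (1-0.066)·(-0.5,3.76) + 0.066·(-0.76,3.55) = (-0.5172,3.7461)
  v3: (1-0.066)·(-2.65,0.09) + 0.066·(-9.58,-0.18) = (-3.1074,0.0722)
  v4: (1-0.066)·(-2.61,-1.86) + 0.066·(-6.77,-5.13) = (-2.8846,-2.0758)
  v5: (1-0.066)·(0.12,-2.02) + 0.066·(0.19,-7.44) = (0.1246,-2.3777)
  v6: (1-0.066)·(4.53,-0.29) + 0.066·(6.14,-0.88) = (4.6363,-0.3289)
Perimeter = Σ |v_{i+1} − v_i|:
  edge 1→2: √(-3.0882² + 1.7172²) = 3.5335 (running 3.5335)
  edge 2→3: √(-2.5902² + -3.6740²) = 4.4952 (running 8.0288)
  edge 3→4: √(0.2228² + -2.1480²) = 2.1595 (running 10.1883)
  edge 4→5: √(3.0092² + -0.3019²) = 3.0243 (running 13.2126)
  edge 5→6: √(4.5116² + 2.0488²) = 4.9550 (running 18.1676)
  edge 6→1: √(-2.0652² + 2.3578²) = 3.1344 (running 21.3020)
Perimeter = 21.3020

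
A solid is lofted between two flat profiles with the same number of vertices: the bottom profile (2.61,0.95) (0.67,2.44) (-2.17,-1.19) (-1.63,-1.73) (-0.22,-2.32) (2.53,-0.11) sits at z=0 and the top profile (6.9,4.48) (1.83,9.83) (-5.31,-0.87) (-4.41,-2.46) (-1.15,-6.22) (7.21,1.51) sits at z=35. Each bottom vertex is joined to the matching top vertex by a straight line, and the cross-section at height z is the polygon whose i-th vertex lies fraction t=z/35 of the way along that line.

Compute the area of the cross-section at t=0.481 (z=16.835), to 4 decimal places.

Area at t=0.481: 45.1735

Cross-section at t=0.481: each vertex is (1-t)·p0[i] + t·p1[i].
  v1: (1-0.481)·(2.61,0.95) + 0.481·(6.9,4.48) = (4.6735,2.6479)
  v2: (1-0.481)·(0.67,2.44) + 0.481·(1.83,9.83) = (1.2280,5.9946)
  v3: (1-0.481)·(-2.17,-1.19) + 0.481·(-5.31,-0.87) = (-3.6803,-1.0361)
  v4: (1-0.481)·(-1.63,-1.73) + 0.481·(-4.41,-2.46) = (-2.9672,-2.0811)
  v5: (1-0.481)·(-0.22,-2.32) + 0.481·(-1.15,-6.22) = (-0.6673,-4.1959)
  v6: (1-0.481)·(2.53,-0.11) + 0.481·(7.21,1.51) = (4.7811,0.6692)
Shoelace sum Σ(x_i·y_{i+1} − x_{i+1}·y_i):
  i=1: 4.6735·5.9946 − 1.2280·2.6479 = +24.7641 (running +24.7641)
  i=2: 1.2280·-1.0361 − -3.6803·5.9946 = +20.7899 (running +45.5540)
  i=3: -3.6803·-2.0811 − -2.9672·-1.0361 = +4.5850 (running +50.1390)
  i=4: -2.9672·-4.1959 − -0.6673·-2.0811 = +11.0612 (running +61.2002)
  i=5: -0.6673·0.6692 − 4.7811·-4.1959 = +19.6143 (running +80.8145)
  i=6: 4.7811·2.6479 − 4.6735·0.6692 = +9.5324 (running +90.3469)
Area = |Σ|/2 = |90.3469|/2 = 45.1735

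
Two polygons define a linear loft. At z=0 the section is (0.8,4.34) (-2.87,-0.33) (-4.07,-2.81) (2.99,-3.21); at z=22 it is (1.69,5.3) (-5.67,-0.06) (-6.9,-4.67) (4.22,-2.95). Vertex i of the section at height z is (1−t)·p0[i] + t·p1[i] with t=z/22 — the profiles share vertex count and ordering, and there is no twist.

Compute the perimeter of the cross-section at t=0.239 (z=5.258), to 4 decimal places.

Cross-section at t=0.239: each vertex is (1-t)·p0[i] + t·p1[i].
  v1: (1-0.239)·(0.8,4.34) + 0.239·(1.69,5.3) = (1.0127,4.5694)
  v2: (1-0.239)·(-2.87,-0.33) + 0.239·(-5.67,-0.06) = (-3.5392,-0.2655)
  v3: (1-0.239)·(-4.07,-2.81) + 0.239·(-6.9,-4.67) = (-4.7464,-3.2545)
  v4: (1-0.239)·(2.99,-3.21) + 0.239·(4.22,-2.95) = (3.2840,-3.1479)
Perimeter = Σ |v_{i+1} − v_i|:
  edge 1→2: √(-4.5519² + -4.8349²) = 6.6405 (running 6.6405)
  edge 2→3: √(-1.2072² + -2.9891²) = 3.2236 (running 9.8641)
  edge 3→4: √(8.0303² + 0.1067²) = 8.0310 (running 17.8952)
  edge 4→1: √(-2.2713² + 7.7173²) = 8.0446 (running 25.9398)
Perimeter = 25.9398

Perimeter at t=0.239: 25.9398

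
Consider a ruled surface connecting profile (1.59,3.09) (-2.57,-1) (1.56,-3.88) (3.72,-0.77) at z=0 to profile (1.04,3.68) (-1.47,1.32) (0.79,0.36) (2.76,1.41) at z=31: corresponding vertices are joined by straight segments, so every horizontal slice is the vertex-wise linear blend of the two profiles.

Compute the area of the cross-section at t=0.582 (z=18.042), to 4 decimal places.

Area at t=0.582: 12.3232

Cross-section at t=0.582: each vertex is (1-t)·p0[i] + t·p1[i].
  v1: (1-0.582)·(1.59,3.09) + 0.582·(1.04,3.68) = (1.2699,3.4334)
  v2: (1-0.582)·(-2.57,-1) + 0.582·(-1.47,1.32) = (-1.9298,0.3502)
  v3: (1-0.582)·(1.56,-3.88) + 0.582·(0.79,0.36) = (1.1119,-1.4123)
  v4: (1-0.582)·(3.72,-0.77) + 0.582·(2.76,1.41) = (3.1613,0.4988)
Shoelace sum Σ(x_i·y_{i+1} − x_{i+1}·y_i):
  i=1: 1.2699·0.3502 − -1.9298·3.4334 = +7.0705 (running +7.0705)
  i=2: -1.9298·-1.4123 − 1.1119·0.3502 = +2.3361 (running +9.4066)
  i=3: 1.1119·0.4988 − 3.1613·-1.4123 = +5.0193 (running +14.4259)
  i=4: 3.1613·3.4334 − 1.2699·0.4988 = +10.2205 (running +24.6464)
Area = |Σ|/2 = |24.6464|/2 = 12.3232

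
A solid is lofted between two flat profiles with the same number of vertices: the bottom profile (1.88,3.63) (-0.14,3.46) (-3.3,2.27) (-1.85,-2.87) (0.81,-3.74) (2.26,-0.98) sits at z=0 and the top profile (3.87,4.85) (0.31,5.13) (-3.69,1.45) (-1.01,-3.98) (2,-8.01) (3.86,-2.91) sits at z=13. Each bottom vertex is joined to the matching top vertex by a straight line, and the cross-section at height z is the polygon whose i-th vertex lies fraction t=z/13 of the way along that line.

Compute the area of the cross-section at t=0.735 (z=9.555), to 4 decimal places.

Area at t=0.735: 52.5315

Cross-section at t=0.735: each vertex is (1-t)·p0[i] + t·p1[i].
  v1: (1-0.735)·(1.88,3.63) + 0.735·(3.87,4.85) = (3.3426,4.5267)
  v2: (1-0.735)·(-0.14,3.46) + 0.735·(0.31,5.13) = (0.1907,4.6875)
  v3: (1-0.735)·(-3.3,2.27) + 0.735·(-3.69,1.45) = (-3.5866,1.6673)
  v4: (1-0.735)·(-1.85,-2.87) + 0.735·(-1.01,-3.98) = (-1.2326,-3.6859)
  v5: (1-0.735)·(0.81,-3.74) + 0.735·(2,-8.01) = (1.6846,-6.8784)
  v6: (1-0.735)·(2.26,-0.98) + 0.735·(3.86,-2.91) = (3.4360,-2.3986)
Shoelace sum Σ(x_i·y_{i+1} − x_{i+1}·y_i):
  i=1: 3.3426·4.6875 − 0.1907·4.5267 = +14.8050 (running +14.8050)
  i=2: 0.1907·1.6673 − -3.5866·4.6875 = +17.1303 (running +31.9353)
  i=3: -3.5866·-3.6859 − -1.2326·1.6673 = +15.2750 (running +47.2103)
  i=4: -1.2326·-6.8784 − 1.6846·-3.6859 = +14.6877 (running +61.8980)
  i=5: 1.6846·-2.3986 − 3.4360·-6.8784 = +19.5936 (running +81.4917)
  i=6: 3.4360·4.5267 − 3.3426·-2.3986 = +23.5713 (running +105.0629)
Area = |Σ|/2 = |105.0629|/2 = 52.5315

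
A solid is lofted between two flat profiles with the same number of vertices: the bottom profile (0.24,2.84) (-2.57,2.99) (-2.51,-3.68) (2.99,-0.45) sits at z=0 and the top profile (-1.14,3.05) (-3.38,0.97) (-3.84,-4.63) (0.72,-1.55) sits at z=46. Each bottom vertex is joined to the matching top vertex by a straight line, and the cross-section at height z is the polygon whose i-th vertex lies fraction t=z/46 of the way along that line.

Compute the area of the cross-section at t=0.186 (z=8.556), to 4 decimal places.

Cross-section at t=0.186: each vertex is (1-t)·p0[i] + t·p1[i].
  v1: (1-0.186)·(0.24,2.84) + 0.186·(-1.14,3.05) = (-0.0167,2.8791)
  v2: (1-0.186)·(-2.57,2.99) + 0.186·(-3.38,0.97) = (-2.7207,2.6143)
  v3: (1-0.186)·(-2.51,-3.68) + 0.186·(-3.84,-4.63) = (-2.7574,-3.8567)
  v4: (1-0.186)·(2.99,-0.45) + 0.186·(0.72,-1.55) = (2.5678,-0.6546)
Shoelace sum Σ(x_i·y_{i+1} − x_{i+1}·y_i):
  i=1: -0.0167·2.6143 − -2.7207·2.8791 = +7.7893 (running +7.7893)
  i=2: -2.7207·-3.8567 − -2.7574·2.6143 = +17.7013 (running +25.4907)
  i=3: -2.7574·-0.6546 − 2.5678·-3.8567 = +11.7081 (running +37.1988)
  i=4: 2.5678·2.8791 − -0.0167·-0.6546 = +7.3819 (running +44.5807)
Area = |Σ|/2 = |44.5807|/2 = 22.2903

Area at t=0.186: 22.2903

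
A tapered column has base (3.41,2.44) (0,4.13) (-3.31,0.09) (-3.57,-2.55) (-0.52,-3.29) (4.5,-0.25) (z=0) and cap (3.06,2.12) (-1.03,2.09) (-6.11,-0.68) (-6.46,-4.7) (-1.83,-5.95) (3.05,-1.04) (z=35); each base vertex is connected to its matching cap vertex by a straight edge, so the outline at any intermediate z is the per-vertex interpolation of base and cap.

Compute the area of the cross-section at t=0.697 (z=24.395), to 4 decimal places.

Cross-section at t=0.697: each vertex is (1-t)·p0[i] + t·p1[i].
  v1: (1-0.697)·(3.41,2.44) + 0.697·(3.06,2.12) = (3.1660,2.2170)
  v2: (1-0.697)·(0,4.13) + 0.697·(-1.03,2.09) = (-0.7179,2.7081)
  v3: (1-0.697)·(-3.31,0.09) + 0.697·(-6.11,-0.68) = (-5.2616,-0.4467)
  v4: (1-0.697)·(-3.57,-2.55) + 0.697·(-6.46,-4.7) = (-5.5843,-4.0486)
  v5: (1-0.697)·(-0.52,-3.29) + 0.697·(-1.83,-5.95) = (-1.4331,-5.1440)
  v6: (1-0.697)·(4.5,-0.25) + 0.697·(3.05,-1.04) = (3.4893,-0.8006)
Shoelace sum Σ(x_i·y_{i+1} − x_{i+1}·y_i):
  i=1: 3.1660·2.7081 − -0.7179·2.2170 = +10.1656 (running +10.1656)
  i=2: -0.7179·-0.4467 − -5.2616·2.7081 = +14.5697 (running +24.7353)
  i=3: -5.2616·-4.0486 − -5.5843·-0.4467 = +18.8074 (running +43.5427)
  i=4: -5.5843·-5.1440 − -1.4331·-4.0486 = +22.9240 (running +66.4668)
  i=5: -1.4331·-0.8006 − 3.4893·-5.1440 = +19.0966 (running +85.5634)
  i=6: 3.4893·2.2170 − 3.1660·-0.8006 = +10.2706 (running +95.8340)
Area = |Σ|/2 = |95.8340|/2 = 47.9170

Area at t=0.697: 47.9170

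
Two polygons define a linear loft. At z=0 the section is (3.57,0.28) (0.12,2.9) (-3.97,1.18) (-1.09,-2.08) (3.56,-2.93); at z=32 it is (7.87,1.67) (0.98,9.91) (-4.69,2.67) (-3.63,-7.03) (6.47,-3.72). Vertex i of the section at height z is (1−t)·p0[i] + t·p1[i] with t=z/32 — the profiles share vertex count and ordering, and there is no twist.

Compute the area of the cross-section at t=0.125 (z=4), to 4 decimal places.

Cross-section at t=0.125: each vertex is (1-t)·p0[i] + t·p1[i].
  v1: (1-0.125)·(3.57,0.28) + 0.125·(7.87,1.67) = (4.1075,0.4537)
  v2: (1-0.125)·(0.12,2.9) + 0.125·(0.98,9.91) = (0.2275,3.7763)
  v3: (1-0.125)·(-3.97,1.18) + 0.125·(-4.69,2.67) = (-4.0600,1.3662)
  v4: (1-0.125)·(-1.09,-2.08) + 0.125·(-3.63,-7.03) = (-1.4075,-2.6987)
  v5: (1-0.125)·(3.56,-2.93) + 0.125·(6.47,-3.72) = (3.9238,-3.0288)
Shoelace sum Σ(x_i·y_{i+1} − x_{i+1}·y_i):
  i=1: 4.1075·3.7763 − 0.2275·0.4537 = +15.4077 (running +15.4077)
  i=2: 0.2275·1.3662 − -4.0600·3.7763 = +15.6424 (running +31.0501)
  i=3: -4.0600·-2.6987 − -1.4075·1.3662 = +12.8799 (running +43.9300)
  i=4: -1.4075·-3.0288 − 3.9238·-2.6987 = +14.8522 (running +58.7822)
  i=5: 3.9238·0.4537 − 4.1075·-3.0288 = +14.2210 (running +73.0032)
Area = |Σ|/2 = |73.0032|/2 = 36.5016

Area at t=0.125: 36.5016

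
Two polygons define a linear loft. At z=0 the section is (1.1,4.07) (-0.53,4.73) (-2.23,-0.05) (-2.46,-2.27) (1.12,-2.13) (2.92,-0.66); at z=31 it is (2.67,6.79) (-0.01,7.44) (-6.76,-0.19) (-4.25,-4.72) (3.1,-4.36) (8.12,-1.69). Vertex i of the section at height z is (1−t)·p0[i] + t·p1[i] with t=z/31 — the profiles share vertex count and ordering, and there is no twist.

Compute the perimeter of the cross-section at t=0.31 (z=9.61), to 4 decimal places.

Perimeter at t=0.31: 26.2920

Cross-section at t=0.31: each vertex is (1-t)·p0[i] + t·p1[i].
  v1: (1-0.31)·(1.1,4.07) + 0.31·(2.67,6.79) = (1.5867,4.9132)
  v2: (1-0.31)·(-0.53,4.73) + 0.31·(-0.01,7.44) = (-0.3688,5.5701)
  v3: (1-0.31)·(-2.23,-0.05) + 0.31·(-6.76,-0.19) = (-3.6343,-0.0934)
  v4: (1-0.31)·(-2.46,-2.27) + 0.31·(-4.25,-4.72) = (-3.0149,-3.0295)
  v5: (1-0.31)·(1.12,-2.13) + 0.31·(3.1,-4.36) = (1.7338,-2.8213)
  v6: (1-0.31)·(2.92,-0.66) + 0.31·(8.12,-1.69) = (4.5320,-0.9793)
Perimeter = Σ |v_{i+1} − v_i|:
  edge 1→2: √(-1.9555² + 0.6569²) = 2.0629 (running 2.0629)
  edge 2→3: √(-3.2655² + -5.6635²) = 6.5375 (running 8.6004)
  edge 3→4: √(0.6194² + -2.9361²) = 3.0007 (running 11.6011)
  edge 4→5: √(4.7487² + 0.2082²) = 4.7533 (running 16.3544)
  edge 5→6: √(2.7982² + 1.8420²) = 3.3501 (running 19.7044)
  edge 6→1: √(-2.9453² + 5.8925²) = 6.5876 (running 26.2920)
Perimeter = 26.2920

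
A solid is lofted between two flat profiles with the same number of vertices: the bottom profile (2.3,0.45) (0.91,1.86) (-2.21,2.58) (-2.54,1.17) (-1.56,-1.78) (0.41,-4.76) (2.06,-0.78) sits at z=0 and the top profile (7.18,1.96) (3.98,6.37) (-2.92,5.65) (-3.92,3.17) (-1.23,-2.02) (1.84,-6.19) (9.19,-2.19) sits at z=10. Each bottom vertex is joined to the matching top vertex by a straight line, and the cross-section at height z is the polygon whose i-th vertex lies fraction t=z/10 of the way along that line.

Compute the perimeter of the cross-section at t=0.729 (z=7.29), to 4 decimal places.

Cross-section at t=0.729: each vertex is (1-t)·p0[i] + t·p1[i].
  v1: (1-0.729)·(2.3,0.45) + 0.729·(7.18,1.96) = (5.8575,1.5508)
  v2: (1-0.729)·(0.91,1.86) + 0.729·(3.98,6.37) = (3.1480,5.1478)
  v3: (1-0.729)·(-2.21,2.58) + 0.729·(-2.92,5.65) = (-2.7276,4.8180)
  v4: (1-0.729)·(-2.54,1.17) + 0.729·(-3.92,3.17) = (-3.5460,2.6280)
  v5: (1-0.729)·(-1.56,-1.78) + 0.729·(-1.23,-2.02) = (-1.3194,-1.9550)
  v6: (1-0.729)·(0.41,-4.76) + 0.729·(1.84,-6.19) = (1.4525,-5.8025)
  v7: (1-0.729)·(2.06,-0.78) + 0.729·(9.19,-2.19) = (7.2578,-1.8079)
Perimeter = Σ |v_{i+1} − v_i|:
  edge 1→2: √(-2.7095² + 3.5970²) = 4.5033 (running 4.5033)
  edge 2→3: √(-5.8756² + -0.3298²) = 5.8849 (running 10.3882)
  edge 3→4: √(-0.8184² + -2.1900²) = 2.3380 (running 12.7261)
  edge 4→5: √(2.2266² + -4.5830²) = 5.0952 (running 17.8213)
  edge 5→6: √(2.7719² + -3.8475²) = 4.7420 (running 22.5634)
  edge 6→7: √(5.8053² + 3.9946²) = 7.0469 (running 29.6102)
  edge 7→1: √(-1.4002² + 3.3587²) = 3.6389 (running 33.2491)
Perimeter = 33.2491

Perimeter at t=0.729: 33.2491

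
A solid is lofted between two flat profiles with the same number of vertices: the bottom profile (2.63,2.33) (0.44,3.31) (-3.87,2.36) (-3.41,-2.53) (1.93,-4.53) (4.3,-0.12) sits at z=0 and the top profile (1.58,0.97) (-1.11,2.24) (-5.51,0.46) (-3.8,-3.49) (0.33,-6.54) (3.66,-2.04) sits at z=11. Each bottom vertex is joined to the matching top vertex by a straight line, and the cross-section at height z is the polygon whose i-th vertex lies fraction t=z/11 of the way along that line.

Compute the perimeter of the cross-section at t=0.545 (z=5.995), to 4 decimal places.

Cross-section at t=0.545: each vertex is (1-t)·p0[i] + t·p1[i].
  v1: (1-0.545)·(2.63,2.33) + 0.545·(1.58,0.97) = (2.0577,1.5888)
  v2: (1-0.545)·(0.44,3.31) + 0.545·(-1.11,2.24) = (-0.4048,2.7268)
  v3: (1-0.545)·(-3.87,2.36) + 0.545·(-5.51,0.46) = (-4.7638,1.3245)
  v4: (1-0.545)·(-3.41,-2.53) + 0.545·(-3.8,-3.49) = (-3.6226,-3.0532)
  v5: (1-0.545)·(1.93,-4.53) + 0.545·(0.33,-6.54) = (1.0580,-5.6255)
  v6: (1-0.545)·(4.3,-0.12) + 0.545·(3.66,-2.04) = (3.9512,-1.1664)
Perimeter = Σ |v_{i+1} − v_i|:
  edge 1→2: √(-2.4625² + 1.1380²) = 2.7128 (running 2.7128)
  edge 2→3: √(-4.3590² + -1.4023²) = 4.5791 (running 7.2918)
  edge 3→4: √(1.1412² + -4.3777²) = 4.5240 (running 11.8158)
  edge 4→5: √(4.6806² + -2.5723²) = 5.3408 (running 17.1566)
  edge 5→6: √(2.8932² + 4.4591²) = 5.3154 (running 22.4721)
  edge 6→1: √(-1.8935² + 2.7552²) = 3.3431 (running 25.8152)
Perimeter = 25.8152

Perimeter at t=0.545: 25.8152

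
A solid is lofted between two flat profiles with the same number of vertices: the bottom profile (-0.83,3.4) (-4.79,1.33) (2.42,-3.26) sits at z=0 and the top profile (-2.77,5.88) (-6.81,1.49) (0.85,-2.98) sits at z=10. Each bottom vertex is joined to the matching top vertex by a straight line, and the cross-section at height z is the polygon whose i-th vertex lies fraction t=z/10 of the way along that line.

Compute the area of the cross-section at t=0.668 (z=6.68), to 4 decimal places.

Cross-section at t=0.668: each vertex is (1-t)·p0[i] + t·p1[i].
  v1: (1-0.668)·(-0.83,3.4) + 0.668·(-2.77,5.88) = (-2.1259,5.0566)
  v2: (1-0.668)·(-4.79,1.33) + 0.668·(-6.81,1.49) = (-6.1394,1.4369)
  v3: (1-0.668)·(2.42,-3.26) + 0.668·(0.85,-2.98) = (1.3712,-3.0730)
Shoelace sum Σ(x_i·y_{i+1} − x_{i+1}·y_i):
  i=1: -2.1259·1.4369 − -6.1394·5.0566 = +27.9898 (running +27.9898)
  i=2: -6.1394·-3.0730 − 1.3712·1.4369 = +16.8957 (running +44.8855)
  i=3: 1.3712·5.0566 − -2.1259·-3.0730 = +0.4010 (running +45.2865)
Area = |Σ|/2 = |45.2865|/2 = 22.6433

Area at t=0.668: 22.6433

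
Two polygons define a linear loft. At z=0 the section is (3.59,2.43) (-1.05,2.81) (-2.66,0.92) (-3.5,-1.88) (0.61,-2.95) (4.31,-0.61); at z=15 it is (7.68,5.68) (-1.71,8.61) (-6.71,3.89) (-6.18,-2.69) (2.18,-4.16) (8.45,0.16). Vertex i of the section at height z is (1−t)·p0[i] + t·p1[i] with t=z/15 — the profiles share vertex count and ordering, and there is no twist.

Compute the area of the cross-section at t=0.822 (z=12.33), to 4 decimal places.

Area at t=0.822: 116.1212

Cross-section at t=0.822: each vertex is (1-t)·p0[i] + t·p1[i].
  v1: (1-0.822)·(3.59,2.43) + 0.822·(7.68,5.68) = (6.9520,5.1015)
  v2: (1-0.822)·(-1.05,2.81) + 0.822·(-1.71,8.61) = (-1.5925,7.5776)
  v3: (1-0.822)·(-2.66,0.92) + 0.822·(-6.71,3.89) = (-5.9891,3.3613)
  v4: (1-0.822)·(-3.5,-1.88) + 0.822·(-6.18,-2.69) = (-5.7030,-2.5458)
  v5: (1-0.822)·(0.61,-2.95) + 0.822·(2.18,-4.16) = (1.9005,-3.9446)
  v6: (1-0.822)·(4.31,-0.61) + 0.822·(8.45,0.16) = (7.7131,0.0229)
Shoelace sum Σ(x_i·y_{i+1} − x_{i+1}·y_i):
  i=1: 6.9520·7.5776 − -1.5925·5.1015 = +60.8036 (running +60.8036)
  i=2: -1.5925·3.3613 − -5.9891·7.5776 = +40.0300 (running +100.8336)
  i=3: -5.9891·-2.5458 − -5.7030·3.3613 = +34.4168 (running +135.2503)
  i=4: -5.7030·-3.9446 − 1.9005·-2.5458 = +27.3344 (running +162.5848)
  i=5: 1.9005·0.0229 − 7.7131·-3.9446 = +30.4688 (running +193.0535)
  i=6: 7.7131·5.1015 − 6.9520·0.0229 = +39.1888 (running +232.2423)
Area = |Σ|/2 = |232.2423|/2 = 116.1212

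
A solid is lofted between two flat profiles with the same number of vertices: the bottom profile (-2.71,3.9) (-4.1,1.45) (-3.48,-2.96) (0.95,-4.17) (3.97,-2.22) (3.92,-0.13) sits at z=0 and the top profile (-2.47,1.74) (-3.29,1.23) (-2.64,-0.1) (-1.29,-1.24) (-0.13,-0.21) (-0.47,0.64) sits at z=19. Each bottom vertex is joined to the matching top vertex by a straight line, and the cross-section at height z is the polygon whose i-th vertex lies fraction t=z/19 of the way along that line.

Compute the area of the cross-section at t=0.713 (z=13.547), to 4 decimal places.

Area at t=0.713: 12.0368

Cross-section at t=0.713: each vertex is (1-t)·p0[i] + t·p1[i].
  v1: (1-0.713)·(-2.71,3.9) + 0.713·(-2.47,1.74) = (-2.5389,2.3599)
  v2: (1-0.713)·(-4.1,1.45) + 0.713·(-3.29,1.23) = (-3.5225,1.2931)
  v3: (1-0.713)·(-3.48,-2.96) + 0.713·(-2.64,-0.1) = (-2.8811,-0.9208)
  v4: (1-0.713)·(0.95,-4.17) + 0.713·(-1.29,-1.24) = (-0.6471,-2.0809)
  v5: (1-0.713)·(3.97,-2.22) + 0.713·(-0.13,-0.21) = (1.0467,-0.7869)
  v6: (1-0.713)·(3.92,-0.13) + 0.713·(-0.47,0.64) = (0.7899,0.4190)
Shoelace sum Σ(x_i·y_{i+1} − x_{i+1}·y_i):
  i=1: -2.5389·1.2931 − -3.5225·2.3599 = +5.0296 (running +5.0296)
  i=2: -3.5225·-0.9208 − -2.8811·1.2931 = +6.9692 (running +11.9988)
  i=3: -2.8811·-2.0809 − -0.6471·-0.9208 = +5.3994 (running +17.3982)
  i=4: -0.6471·-0.7869 − 1.0467·-2.0809 = +2.6873 (running +20.0855)
  i=5: 1.0467·0.4190 − 0.7899·-0.7869 = +1.0601 (running +21.1456)
  i=6: 0.7899·2.3599 − -2.5389·0.4190 = +2.9280 (running +24.0736)
Area = |Σ|/2 = |24.0736|/2 = 12.0368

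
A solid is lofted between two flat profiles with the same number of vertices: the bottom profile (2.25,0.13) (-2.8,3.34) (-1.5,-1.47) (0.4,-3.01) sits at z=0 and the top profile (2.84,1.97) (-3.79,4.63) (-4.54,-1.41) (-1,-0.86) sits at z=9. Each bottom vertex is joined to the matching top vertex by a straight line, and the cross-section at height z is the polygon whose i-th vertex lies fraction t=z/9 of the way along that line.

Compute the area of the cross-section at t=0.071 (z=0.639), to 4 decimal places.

Cross-section at t=0.071: each vertex is (1-t)·p0[i] + t·p1[i].
  v1: (1-0.071)·(2.25,0.13) + 0.071·(2.84,1.97) = (2.2919,0.2606)
  v2: (1-0.071)·(-2.8,3.34) + 0.071·(-3.79,4.63) = (-2.8703,3.4316)
  v3: (1-0.071)·(-1.5,-1.47) + 0.071·(-4.54,-1.41) = (-1.7158,-1.4657)
  v4: (1-0.071)·(0.4,-3.01) + 0.071·(-1,-0.86) = (0.3006,-2.8573)
Shoelace sum Σ(x_i·y_{i+1} − x_{i+1}·y_i):
  i=1: 2.2919·3.4316 − -2.8703·0.2606 = +8.6129 (running +8.6129)
  i=2: -2.8703·-1.4657 − -1.7158·3.4316 = +10.0952 (running +18.7081)
  i=3: -1.7158·-2.8573 − 0.3006·-1.4657 = +5.3434 (running +24.0515)
  i=4: 0.3006·0.2606 − 2.2919·-2.8573 = +6.6271 (running +30.6785)
Area = |Σ|/2 = |30.6785|/2 = 15.3393

Area at t=0.071: 15.3393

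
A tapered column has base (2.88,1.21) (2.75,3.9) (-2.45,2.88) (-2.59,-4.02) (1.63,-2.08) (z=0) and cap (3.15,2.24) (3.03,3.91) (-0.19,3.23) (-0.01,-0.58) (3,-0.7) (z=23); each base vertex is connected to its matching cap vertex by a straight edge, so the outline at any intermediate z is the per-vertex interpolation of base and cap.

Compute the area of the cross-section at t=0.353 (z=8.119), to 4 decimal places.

Area at t=0.353: 24.2435

Cross-section at t=0.353: each vertex is (1-t)·p0[i] + t·p1[i].
  v1: (1-0.353)·(2.88,1.21) + 0.353·(3.15,2.24) = (2.9753,1.5736)
  v2: (1-0.353)·(2.75,3.9) + 0.353·(3.03,3.91) = (2.8488,3.9035)
  v3: (1-0.353)·(-2.45,2.88) + 0.353·(-0.19,3.23) = (-1.6522,3.0035)
  v4: (1-0.353)·(-2.59,-4.02) + 0.353·(-0.01,-0.58) = (-1.6793,-2.8057)
  v5: (1-0.353)·(1.63,-2.08) + 0.353·(3,-0.7) = (2.1136,-1.5929)
Shoelace sum Σ(x_i·y_{i+1} − x_{i+1}·y_i):
  i=1: 2.9753·3.9035 − 2.8488·1.5736 = +7.1313 (running +7.1313)
  i=2: 2.8488·3.0035 − -1.6522·3.9035 = +15.0061 (running +22.1374)
  i=3: -1.6522·-2.8057 − -1.6793·3.0035 = +9.6793 (running +31.8168)
  i=4: -1.6793·-1.5929 − 2.1136·-2.8057 = +8.6049 (running +40.4217)
  i=5: 2.1136·1.5736 − 2.9753·-1.5929 = +8.0652 (running +48.4869)
Area = |Σ|/2 = |48.4869|/2 = 24.2435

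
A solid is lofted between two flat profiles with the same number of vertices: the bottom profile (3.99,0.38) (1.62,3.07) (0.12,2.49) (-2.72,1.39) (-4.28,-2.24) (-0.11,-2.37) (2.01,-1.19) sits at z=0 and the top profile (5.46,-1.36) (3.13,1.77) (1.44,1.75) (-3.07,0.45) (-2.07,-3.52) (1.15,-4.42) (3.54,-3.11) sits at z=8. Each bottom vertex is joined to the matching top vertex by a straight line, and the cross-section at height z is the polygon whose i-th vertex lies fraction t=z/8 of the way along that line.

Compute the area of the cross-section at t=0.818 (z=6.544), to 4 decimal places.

Cross-section at t=0.818: each vertex is (1-t)·p0[i] + t·p1[i].
  v1: (1-0.818)·(3.99,0.38) + 0.818·(5.46,-1.36) = (5.1925,-1.0433)
  v2: (1-0.818)·(1.62,3.07) + 0.818·(3.13,1.77) = (2.8552,2.0066)
  v3: (1-0.818)·(0.12,2.49) + 0.818·(1.44,1.75) = (1.1998,1.8847)
  v4: (1-0.818)·(-2.72,1.39) + 0.818·(-3.07,0.45) = (-3.0063,0.6211)
  v5: (1-0.818)·(-4.28,-2.24) + 0.818·(-2.07,-3.52) = (-2.4722,-3.2870)
  v6: (1-0.818)·(-0.11,-2.37) + 0.818·(1.15,-4.42) = (0.9207,-4.0469)
  v7: (1-0.818)·(2.01,-1.19) + 0.818·(3.54,-3.11) = (3.2615,-2.7606)
Shoelace sum Σ(x_i·y_{i+1} − x_{i+1}·y_i):
  i=1: 5.1925·2.0066 − 2.8552·-1.0433 = +13.3981 (running +13.3981)
  i=2: 2.8552·1.8847 − 1.1998·2.0066 = +2.9737 (running +16.3717)
  i=3: 1.1998·0.6211 − -3.0063·1.8847 = +6.4111 (running +22.7828)
  i=4: -3.0063·-3.2870 − -2.4722·0.6211 = +11.4173 (running +34.2001)
  i=5: -2.4722·-4.0469 − 0.9207·-3.2870 = +13.0311 (running +47.2312)
  i=6: 0.9207·-2.7606 − 3.2615·-4.0469 = +10.6575 (running +57.8887)
  i=7: 3.2615·-1.0433 − 5.1925·-2.7606 = +10.9313 (running +68.8200)
Area = |Σ|/2 = |68.8200|/2 = 34.4100

Area at t=0.818: 34.4100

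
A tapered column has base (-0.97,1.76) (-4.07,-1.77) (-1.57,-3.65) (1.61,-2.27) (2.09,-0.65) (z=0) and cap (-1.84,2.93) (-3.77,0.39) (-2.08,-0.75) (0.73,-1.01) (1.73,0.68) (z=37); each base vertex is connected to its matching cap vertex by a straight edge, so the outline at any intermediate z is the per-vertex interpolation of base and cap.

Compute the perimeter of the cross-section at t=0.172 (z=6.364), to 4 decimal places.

Cross-section at t=0.172: each vertex is (1-t)·p0[i] + t·p1[i].
  v1: (1-0.172)·(-0.97,1.76) + 0.172·(-1.84,2.93) = (-1.1196,1.9612)
  v2: (1-0.172)·(-4.07,-1.77) + 0.172·(-3.77,0.39) = (-4.0184,-1.3985)
  v3: (1-0.172)·(-1.57,-3.65) + 0.172·(-2.08,-0.75) = (-1.6577,-3.1512)
  v4: (1-0.172)·(1.61,-2.27) + 0.172·(0.73,-1.01) = (1.4586,-2.0533)
  v5: (1-0.172)·(2.09,-0.65) + 0.172·(1.73,0.68) = (2.0281,-0.4212)
Perimeter = Σ |v_{i+1} − v_i|:
  edge 1→2: √(-2.8988² + -3.3597²) = 4.4374 (running 4.4374)
  edge 2→3: √(2.3607² + -1.7527²) = 2.9402 (running 7.3776)
  edge 3→4: √(3.1164² + 1.0979²) = 3.3041 (running 10.6817)
  edge 4→5: √(0.5694² + 1.6320²) = 1.7285 (running 12.4102)
  edge 5→1: √(-3.1477² + 2.3825²) = 3.9477 (running 16.3580)
Perimeter = 16.3580

Perimeter at t=0.172: 16.3580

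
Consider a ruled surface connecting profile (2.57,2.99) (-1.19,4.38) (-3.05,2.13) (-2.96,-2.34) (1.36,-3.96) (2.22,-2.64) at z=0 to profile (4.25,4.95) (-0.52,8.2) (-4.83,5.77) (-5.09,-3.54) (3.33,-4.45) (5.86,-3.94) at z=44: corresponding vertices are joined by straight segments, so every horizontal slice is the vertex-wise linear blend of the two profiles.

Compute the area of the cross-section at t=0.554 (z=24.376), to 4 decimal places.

Area at t=0.554: 70.9013

Cross-section at t=0.554: each vertex is (1-t)·p0[i] + t·p1[i].
  v1: (1-0.554)·(2.57,2.99) + 0.554·(4.25,4.95) = (3.5007,4.0758)
  v2: (1-0.554)·(-1.19,4.38) + 0.554·(-0.52,8.2) = (-0.8188,6.4963)
  v3: (1-0.554)·(-3.05,2.13) + 0.554·(-4.83,5.77) = (-4.0361,4.1466)
  v4: (1-0.554)·(-2.96,-2.34) + 0.554·(-5.09,-3.54) = (-4.1400,-3.0048)
  v5: (1-0.554)·(1.36,-3.96) + 0.554·(3.33,-4.45) = (2.4514,-4.2315)
  v6: (1-0.554)·(2.22,-2.64) + 0.554·(5.86,-3.94) = (4.2366,-3.3602)
Shoelace sum Σ(x_i·y_{i+1} − x_{i+1}·y_i):
  i=1: 3.5007·6.4963 − -0.8188·4.0758 = +26.0790 (running +26.0790)
  i=2: -0.8188·4.1466 − -4.0361·6.4963 = +22.8245 (running +48.9035)
  i=3: -4.0361·-3.0048 − -4.1400·4.1466 = +29.2946 (running +78.1981)
  i=4: -4.1400·-4.2315 − 2.4514·-3.0048 = +24.8842 (running +103.0823)
  i=5: 2.4514·-3.3602 − 4.2366·-4.2315 = +9.6897 (running +112.7720)
  i=6: 4.2366·4.0758 − 3.5007·-3.3602 = +29.0307 (running +141.8027)
Area = |Σ|/2 = |141.8027|/2 = 70.9013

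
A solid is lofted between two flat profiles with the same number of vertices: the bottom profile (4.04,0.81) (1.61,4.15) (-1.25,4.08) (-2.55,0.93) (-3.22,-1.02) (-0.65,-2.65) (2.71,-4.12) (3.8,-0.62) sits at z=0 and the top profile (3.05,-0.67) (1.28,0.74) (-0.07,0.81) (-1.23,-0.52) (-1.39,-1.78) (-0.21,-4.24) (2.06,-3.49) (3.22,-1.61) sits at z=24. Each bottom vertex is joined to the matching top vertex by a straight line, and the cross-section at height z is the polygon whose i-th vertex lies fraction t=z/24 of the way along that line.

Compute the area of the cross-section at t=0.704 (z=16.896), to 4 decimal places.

Cross-section at t=0.704: each vertex is (1-t)·p0[i] + t·p1[i].
  v1: (1-0.704)·(4.04,0.81) + 0.704·(3.05,-0.67) = (3.3430,-0.2319)
  v2: (1-0.704)·(1.61,4.15) + 0.704·(1.28,0.74) = (1.3777,1.7494)
  v3: (1-0.704)·(-1.25,4.08) + 0.704·(-0.07,0.81) = (-0.4193,1.7779)
  v4: (1-0.704)·(-2.55,0.93) + 0.704·(-1.23,-0.52) = (-1.6207,-0.0908)
  v5: (1-0.704)·(-3.22,-1.02) + 0.704·(-1.39,-1.78) = (-1.9317,-1.5550)
  v6: (1-0.704)·(-0.65,-2.65) + 0.704·(-0.21,-4.24) = (-0.3402,-3.7694)
  v7: (1-0.704)·(2.71,-4.12) + 0.704·(2.06,-3.49) = (2.2524,-3.6765)
  v8: (1-0.704)·(3.8,-0.62) + 0.704·(3.22,-1.61) = (3.3917,-1.3170)
Shoelace sum Σ(x_i·y_{i+1} − x_{i+1}·y_i):
  i=1: 3.3430·1.7494 − 1.3777·-0.2319 = +6.1677 (running +6.1677)
  i=2: 1.3777·1.7779 − -0.4193·1.7494 = +3.1829 (running +9.3506)
  i=3: -0.4193·-0.0908 − -1.6207·1.7779 = +2.9196 (running +12.2701)
  i=4: -1.6207·-1.5550 − -1.9317·-0.0908 = +2.3449 (running +14.6150)
  i=5: -1.9317·-3.7694 − -0.3402·-1.5550 = +6.7521 (running +21.3671)
  i=6: -0.3402·-3.6765 − 2.2524·-3.7694 = +9.7410 (running +31.1081)
  i=7: 2.2524·-1.3170 − 3.3917·-3.6765 = +9.5031 (running +40.6113)
  i=8: 3.3917·-0.2319 − 3.3430·-1.3170 = +3.6161 (running +44.2273)
Area = |Σ|/2 = |44.2273|/2 = 22.1137

Area at t=0.704: 22.1137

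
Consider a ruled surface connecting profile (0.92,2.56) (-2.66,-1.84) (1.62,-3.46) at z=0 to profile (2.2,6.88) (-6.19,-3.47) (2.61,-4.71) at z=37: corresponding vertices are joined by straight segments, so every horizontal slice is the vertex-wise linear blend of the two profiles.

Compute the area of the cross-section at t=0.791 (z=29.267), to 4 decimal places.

Area at t=0.791: 40.6388

Cross-section at t=0.791: each vertex is (1-t)·p0[i] + t·p1[i].
  v1: (1-0.791)·(0.92,2.56) + 0.791·(2.2,6.88) = (1.9325,5.9771)
  v2: (1-0.791)·(-2.66,-1.84) + 0.791·(-6.19,-3.47) = (-5.4522,-3.1293)
  v3: (1-0.791)·(1.62,-3.46) + 0.791·(2.61,-4.71) = (2.4031,-4.4488)
Shoelace sum Σ(x_i·y_{i+1} − x_{i+1}·y_i):
  i=1: 1.9325·-3.1293 − -5.4522·5.9771 = +26.5413 (running +26.5413)
  i=2: -5.4522·-4.4488 − 2.4031·-3.1293 = +31.7757 (running +58.3169)
  i=3: 2.4031·5.9771 − 1.9325·-4.4488 = +22.9607 (running +81.2776)
Area = |Σ|/2 = |81.2776|/2 = 40.6388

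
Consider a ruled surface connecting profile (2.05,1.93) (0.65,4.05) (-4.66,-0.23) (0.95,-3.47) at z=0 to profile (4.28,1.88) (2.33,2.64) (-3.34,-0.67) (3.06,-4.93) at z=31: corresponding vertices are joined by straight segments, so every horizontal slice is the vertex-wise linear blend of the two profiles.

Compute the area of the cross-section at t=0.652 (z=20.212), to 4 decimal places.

Area at t=0.652: 28.2801

Cross-section at t=0.652: each vertex is (1-t)·p0[i] + t·p1[i].
  v1: (1-0.652)·(2.05,1.93) + 0.652·(4.28,1.88) = (3.5040,1.8974)
  v2: (1-0.652)·(0.65,4.05) + 0.652·(2.33,2.64) = (1.7454,3.1307)
  v3: (1-0.652)·(-4.66,-0.23) + 0.652·(-3.34,-0.67) = (-3.7994,-0.5169)
  v4: (1-0.652)·(0.95,-3.47) + 0.652·(3.06,-4.93) = (2.3257,-4.4219)
Shoelace sum Σ(x_i·y_{i+1} − x_{i+1}·y_i):
  i=1: 3.5040·3.1307 − 1.7454·1.8974 = +7.6581 (running +7.6581)
  i=2: 1.7454·-0.5169 − -3.7994·3.1307 = +10.9924 (running +18.6506)
  i=3: -3.7994·-4.4219 − 2.3257·-0.5169 = +18.0026 (running +36.6532)
  i=4: 2.3257·1.8974 − 3.5040·-4.4219 = +19.9071 (running +56.5602)
Area = |Σ|/2 = |56.5602|/2 = 28.2801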